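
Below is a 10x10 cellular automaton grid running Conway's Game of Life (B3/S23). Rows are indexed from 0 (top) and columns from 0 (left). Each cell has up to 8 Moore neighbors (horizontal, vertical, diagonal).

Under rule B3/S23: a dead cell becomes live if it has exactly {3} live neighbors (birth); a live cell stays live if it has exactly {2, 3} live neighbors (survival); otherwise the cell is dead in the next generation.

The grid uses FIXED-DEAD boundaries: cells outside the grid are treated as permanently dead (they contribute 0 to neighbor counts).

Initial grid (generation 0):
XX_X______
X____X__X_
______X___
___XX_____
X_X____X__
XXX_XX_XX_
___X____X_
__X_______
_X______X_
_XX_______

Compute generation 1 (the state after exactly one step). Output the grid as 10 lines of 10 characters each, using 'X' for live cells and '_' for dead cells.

Simulating step by step:
Generation 0 (given above): 26 live cells
Generation 1: 27 live cells
(generation 1 grid is the final answer)

Answer: XX________
XX________
____XX____
___X______
X_X__XXXX_
X_X_X_XXX_
___XX__XX_
__X_______
_X________
_XX_______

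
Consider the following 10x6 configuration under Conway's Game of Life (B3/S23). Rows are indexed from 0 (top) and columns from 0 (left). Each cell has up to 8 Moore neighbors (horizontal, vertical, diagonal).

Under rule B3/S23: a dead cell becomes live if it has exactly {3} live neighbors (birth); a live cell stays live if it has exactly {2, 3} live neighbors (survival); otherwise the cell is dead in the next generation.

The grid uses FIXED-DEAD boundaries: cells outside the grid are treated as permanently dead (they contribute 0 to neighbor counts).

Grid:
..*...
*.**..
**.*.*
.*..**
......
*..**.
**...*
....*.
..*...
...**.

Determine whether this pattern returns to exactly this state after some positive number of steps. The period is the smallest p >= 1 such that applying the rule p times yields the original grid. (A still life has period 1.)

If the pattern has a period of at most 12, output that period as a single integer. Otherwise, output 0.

Answer: 0

Derivation:
Simulating and comparing each generation to the original:
Gen 0 (original, given above): 21 live cells
Gen 1: 26 live cells, differs from original
Gen 2: 22 live cells, differs from original
Gen 3: 22 live cells, differs from original
Gen 4: 19 live cells, differs from original
Gen 5: 21 live cells, differs from original
Gen 6: 16 live cells, differs from original
Gen 7: 12 live cells, differs from original
Gen 8: 14 live cells, differs from original
Gen 9: 13 live cells, differs from original
Gen 10: 14 live cells, differs from original
Gen 11: 18 live cells, differs from original
Gen 12: 14 live cells, differs from original
No period found within 12 steps.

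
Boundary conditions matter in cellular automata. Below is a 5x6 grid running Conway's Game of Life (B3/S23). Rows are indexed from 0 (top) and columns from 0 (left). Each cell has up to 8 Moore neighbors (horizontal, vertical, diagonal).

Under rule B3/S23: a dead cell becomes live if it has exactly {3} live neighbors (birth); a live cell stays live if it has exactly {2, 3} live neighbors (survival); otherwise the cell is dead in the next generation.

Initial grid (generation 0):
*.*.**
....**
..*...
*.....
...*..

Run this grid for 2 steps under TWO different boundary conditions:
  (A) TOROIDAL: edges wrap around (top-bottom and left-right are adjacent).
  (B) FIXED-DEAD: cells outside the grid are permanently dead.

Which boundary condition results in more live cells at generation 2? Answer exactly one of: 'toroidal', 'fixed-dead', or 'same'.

Under TOROIDAL boundary, generation 2:
..***.
**....
*....*
*...**
**...*
Population = 13

Under FIXED-DEAD boundary, generation 2:
...*.*
...*.*
......
......
......
Population = 4

Comparison: toroidal=13, fixed-dead=4 -> toroidal

Answer: toroidal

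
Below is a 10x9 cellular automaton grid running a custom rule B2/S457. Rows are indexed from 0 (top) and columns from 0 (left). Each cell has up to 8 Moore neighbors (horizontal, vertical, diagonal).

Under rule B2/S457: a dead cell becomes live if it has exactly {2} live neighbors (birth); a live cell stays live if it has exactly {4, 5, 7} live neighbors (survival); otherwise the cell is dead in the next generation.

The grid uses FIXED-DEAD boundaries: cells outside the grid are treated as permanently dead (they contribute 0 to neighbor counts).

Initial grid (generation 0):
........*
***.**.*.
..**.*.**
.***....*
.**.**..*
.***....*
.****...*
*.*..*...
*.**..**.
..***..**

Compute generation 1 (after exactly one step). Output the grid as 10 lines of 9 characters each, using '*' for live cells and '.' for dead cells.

Simulating step by step:
Generation 0 (given above): 43 live cells
Generation 1: 25 live cells
(generation 1 grid is the final answer)

Answer: *.******.
.........
...*.....
**.*.....
.**......
.**......
.*.*.*.*.
..*.....*
..**.....
...*.*...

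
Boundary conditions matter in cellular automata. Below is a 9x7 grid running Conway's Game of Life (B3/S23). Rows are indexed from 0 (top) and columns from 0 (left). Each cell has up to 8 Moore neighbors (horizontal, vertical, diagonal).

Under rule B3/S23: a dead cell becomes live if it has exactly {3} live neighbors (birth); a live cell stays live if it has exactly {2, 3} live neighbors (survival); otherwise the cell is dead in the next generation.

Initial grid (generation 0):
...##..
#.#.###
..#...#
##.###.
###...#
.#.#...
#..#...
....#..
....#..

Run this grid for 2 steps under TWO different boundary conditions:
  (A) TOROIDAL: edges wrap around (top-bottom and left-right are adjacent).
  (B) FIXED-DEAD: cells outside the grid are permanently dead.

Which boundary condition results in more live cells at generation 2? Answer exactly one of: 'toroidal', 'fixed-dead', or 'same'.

Under TOROIDAL boundary, generation 2:
.#.##.#
####.##
#.#...#
...####
...#..#
..##..#
..#..#.
..#....
...###.
Population = 28

Under FIXED-DEAD boundary, generation 2:
..####.
.##.#..
#.#...#
.#.##.#
...#.##
..##...
..#....
..#.#..
.......
Population = 22

Comparison: toroidal=28, fixed-dead=22 -> toroidal

Answer: toroidal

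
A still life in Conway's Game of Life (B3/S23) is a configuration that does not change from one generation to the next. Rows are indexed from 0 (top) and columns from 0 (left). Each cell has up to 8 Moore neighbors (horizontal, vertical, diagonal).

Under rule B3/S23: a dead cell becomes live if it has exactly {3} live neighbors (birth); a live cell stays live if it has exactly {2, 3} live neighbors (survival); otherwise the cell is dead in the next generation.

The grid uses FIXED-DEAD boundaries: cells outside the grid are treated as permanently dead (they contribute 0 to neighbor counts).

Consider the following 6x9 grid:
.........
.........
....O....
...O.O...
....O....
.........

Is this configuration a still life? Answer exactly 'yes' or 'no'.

Answer: yes

Derivation:
Compute generation 1 and compare to generation 0 (given above):
Generation 1:
.........
.........
....O....
...O.O...
....O....
.........
The grids are IDENTICAL -> still life.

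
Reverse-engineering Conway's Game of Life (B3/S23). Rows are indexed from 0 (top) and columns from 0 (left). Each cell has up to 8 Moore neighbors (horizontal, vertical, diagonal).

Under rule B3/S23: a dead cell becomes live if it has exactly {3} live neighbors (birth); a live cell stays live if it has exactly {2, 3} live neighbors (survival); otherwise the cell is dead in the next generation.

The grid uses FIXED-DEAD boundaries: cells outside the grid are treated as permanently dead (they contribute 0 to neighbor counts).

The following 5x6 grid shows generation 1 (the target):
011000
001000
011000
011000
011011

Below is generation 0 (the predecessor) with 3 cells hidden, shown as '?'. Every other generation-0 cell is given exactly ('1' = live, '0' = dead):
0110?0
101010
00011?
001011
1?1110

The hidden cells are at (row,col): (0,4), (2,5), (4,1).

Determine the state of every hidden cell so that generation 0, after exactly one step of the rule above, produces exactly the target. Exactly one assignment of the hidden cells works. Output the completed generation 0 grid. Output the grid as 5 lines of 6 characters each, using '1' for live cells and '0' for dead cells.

Answer: 011010
101010
000111
001011
101110

Derivation:
Hidden generation-0 cells (in order): (0,4), (2,5), (4,1).
A hidden cell only influences target cells in its own 3x3 neighborhood. Try each of the 2^3 = 8 assignments, step the completed generation 0 forward once under B3/S23, and compare with the target:
  (0,4)=0 (2,5)=0 (4,1)=0 -> step gives (0,3)='1' but target has '0' -> reject
  (0,4)=0 (2,5)=0 (4,1)=1 -> step gives (0,3)='1' but target has '0' -> reject
  (0,4)=0 (2,5)=1 (4,1)=0 -> step gives (0,3)='1' but target has '0' -> reject
  (0,4)=0 (2,5)=1 (4,1)=1 -> step gives (0,3)='1' but target has '0' -> reject
  (0,4)=1 (2,5)=0 (4,1)=0 -> step gives (1,4)='1' but target has '0' -> reject
  (0,4)=1 (2,5)=0 (4,1)=1 -> step gives (1,4)='1' but target has '0' -> reject
  (0,4)=1 (2,5)=1 (4,1)=0 -> step reproduces the target at every cell -> ACCEPT
  (0,4)=1 (2,5)=1 (4,1)=1 -> step gives (3,1)='0' but target has '1' -> reject
Unique solution: (0,4)=live, (2,5)=live, (4,1)=dead.
Check: live-neighbor counts of every cell in the completed generation 0:
232412
143644
133554
133764
032433
Applying B3/S23 to generation 0 with these counts gives:
011000
001000
011000
011000
011011
which matches the target exactly.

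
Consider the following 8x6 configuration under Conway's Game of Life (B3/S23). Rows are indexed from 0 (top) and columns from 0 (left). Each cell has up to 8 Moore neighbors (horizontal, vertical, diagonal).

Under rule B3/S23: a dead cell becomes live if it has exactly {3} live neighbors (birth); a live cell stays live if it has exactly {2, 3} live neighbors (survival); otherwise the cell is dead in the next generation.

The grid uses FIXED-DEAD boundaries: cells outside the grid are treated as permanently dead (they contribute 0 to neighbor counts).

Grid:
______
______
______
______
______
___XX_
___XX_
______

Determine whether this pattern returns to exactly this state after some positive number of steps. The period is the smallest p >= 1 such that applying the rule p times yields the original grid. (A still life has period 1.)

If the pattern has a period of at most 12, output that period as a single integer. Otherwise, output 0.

Answer: 1

Derivation:
Simulating and comparing each generation to the original:
Gen 0 (original, given above): 4 live cells
Gen 1: 4 live cells, MATCHES original -> period = 1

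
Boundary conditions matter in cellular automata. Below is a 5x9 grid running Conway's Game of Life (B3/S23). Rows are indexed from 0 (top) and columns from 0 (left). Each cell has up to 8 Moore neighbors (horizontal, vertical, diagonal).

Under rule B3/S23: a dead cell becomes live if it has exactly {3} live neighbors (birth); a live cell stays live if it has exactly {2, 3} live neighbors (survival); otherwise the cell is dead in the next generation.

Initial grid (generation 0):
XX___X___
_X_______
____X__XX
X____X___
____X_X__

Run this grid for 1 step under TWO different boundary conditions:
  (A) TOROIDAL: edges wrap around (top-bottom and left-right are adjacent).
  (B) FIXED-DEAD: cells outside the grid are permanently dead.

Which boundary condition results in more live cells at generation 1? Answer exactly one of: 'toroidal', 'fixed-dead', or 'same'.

Answer: toroidal

Derivation:
Under TOROIDAL boundary, generation 1:
XX___X___
_X______X
X_______X
____XXXXX
XX__X_X__
Population = 16

Under FIXED-DEAD boundary, generation 1:
XX_______
XX_______
_________
____XXXX_
_____X___
Population = 9

Comparison: toroidal=16, fixed-dead=9 -> toroidal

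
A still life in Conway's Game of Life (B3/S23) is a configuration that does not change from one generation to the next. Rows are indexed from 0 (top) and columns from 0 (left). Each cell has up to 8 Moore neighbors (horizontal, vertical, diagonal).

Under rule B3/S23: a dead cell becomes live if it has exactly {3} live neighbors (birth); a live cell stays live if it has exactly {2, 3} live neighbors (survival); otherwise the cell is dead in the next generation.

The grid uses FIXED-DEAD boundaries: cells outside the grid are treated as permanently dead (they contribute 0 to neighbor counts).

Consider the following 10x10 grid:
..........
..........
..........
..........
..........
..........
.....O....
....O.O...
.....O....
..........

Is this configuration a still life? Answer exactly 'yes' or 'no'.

Compute generation 1 and compare to generation 0 (given above):
Generation 1:
..........
..........
..........
..........
..........
..........
.....O....
....O.O...
.....O....
..........
The grids are IDENTICAL -> still life.

Answer: yes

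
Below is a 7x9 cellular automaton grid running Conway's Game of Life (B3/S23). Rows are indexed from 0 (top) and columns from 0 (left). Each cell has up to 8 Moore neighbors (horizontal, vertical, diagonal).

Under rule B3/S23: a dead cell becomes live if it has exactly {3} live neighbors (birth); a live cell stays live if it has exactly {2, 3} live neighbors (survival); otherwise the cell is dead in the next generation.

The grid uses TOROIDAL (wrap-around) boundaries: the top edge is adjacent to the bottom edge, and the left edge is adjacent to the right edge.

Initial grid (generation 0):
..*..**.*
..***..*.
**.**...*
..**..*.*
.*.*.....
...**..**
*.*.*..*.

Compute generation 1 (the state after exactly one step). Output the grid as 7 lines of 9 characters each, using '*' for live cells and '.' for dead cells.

Simulating step by step:
Generation 0 (given above): 27 live cells
Generation 1: 23 live cells
(generation 1 grid is the final answer)

Answer: ..*..**.*
......**.
**...*..*
.......**
*.......*
**..*..**
***.*....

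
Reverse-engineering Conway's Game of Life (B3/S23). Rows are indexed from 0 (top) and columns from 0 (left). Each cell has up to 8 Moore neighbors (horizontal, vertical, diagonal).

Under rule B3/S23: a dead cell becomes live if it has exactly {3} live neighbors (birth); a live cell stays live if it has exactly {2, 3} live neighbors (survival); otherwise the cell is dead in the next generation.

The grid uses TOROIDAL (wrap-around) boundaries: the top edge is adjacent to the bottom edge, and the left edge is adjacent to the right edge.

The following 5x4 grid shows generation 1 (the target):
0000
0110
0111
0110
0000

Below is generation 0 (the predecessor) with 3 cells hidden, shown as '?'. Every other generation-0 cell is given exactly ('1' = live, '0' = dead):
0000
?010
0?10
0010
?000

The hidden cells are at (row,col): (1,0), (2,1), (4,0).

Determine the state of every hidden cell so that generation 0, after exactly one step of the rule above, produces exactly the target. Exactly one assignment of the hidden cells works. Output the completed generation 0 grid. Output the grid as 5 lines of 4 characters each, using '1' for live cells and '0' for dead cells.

Answer: 0000
0010
0110
0010
0000

Derivation:
Hidden generation-0 cells (in order): (1,0), (2,1), (4,0).
A hidden cell only influences target cells in its own 3x3 neighborhood. Try each of the 2^3 = 8 assignments, step the completed generation 0 forward once under B3/S23, and compare with the target:
  (1,0)=0 (2,1)=0 (4,0)=0 -> step gives (1,1)='0' but target has '1' -> reject
  (1,0)=0 (2,1)=0 (4,0)=1 -> step gives (1,1)='0' but target has '1' -> reject
  (1,0)=0 (2,1)=1 (4,0)=0 -> step reproduces the target at every cell -> ACCEPT
  (1,0)=0 (2,1)=1 (4,0)=1 -> step gives (3,1)='0' but target has '1' -> reject
  (1,0)=1 (2,1)=0 (4,0)=0 -> step gives (1,2)='0' but target has '1' -> reject
  (1,0)=1 (2,1)=0 (4,0)=1 -> step gives (0,1)='1' but target has '0' -> reject
  (1,0)=1 (2,1)=1 (4,0)=0 -> step gives (1,1)='0' but target has '1' -> reject
  (1,0)=1 (2,1)=1 (4,0)=1 -> step gives (0,1)='1' but target has '0' -> reject
Unique solution: (1,0)=dead, (2,1)=live, (4,0)=dead.
Check: live-neighbor counts of every cell in the completed generation 0:
0111
1322
1333
1322
0111
Applying B3/S23 to generation 0 with these counts gives:
0000
0110
0111
0110
0000
which matches the target exactly.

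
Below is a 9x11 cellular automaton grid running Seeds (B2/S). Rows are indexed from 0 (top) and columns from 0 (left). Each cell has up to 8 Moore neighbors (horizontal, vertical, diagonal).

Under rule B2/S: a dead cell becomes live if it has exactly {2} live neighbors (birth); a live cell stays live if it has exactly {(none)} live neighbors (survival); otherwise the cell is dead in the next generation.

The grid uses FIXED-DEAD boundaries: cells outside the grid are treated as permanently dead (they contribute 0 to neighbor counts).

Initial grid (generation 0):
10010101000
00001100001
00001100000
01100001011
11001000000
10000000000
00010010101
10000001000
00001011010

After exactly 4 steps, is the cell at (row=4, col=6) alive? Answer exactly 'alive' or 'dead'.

Simulating step by step:
Generation 0 (given above): 28 live cells
Generation 1: 22 live cells
00000000000
00000000000
01100000100
00000010100
00010000111
00111101010
11000000010
00011000001
00000100000
Generation 2: 15 live cells
00000000000
01100000000
00000000010
01010000001
00000000000
10000010000
00000010000
11100100010
00010000000
Generation 3: 19 live cells
01100000000
00000000000
10010000001
00100000010
11100000000
00000101000
00100001000
00011010000
10001000000
Generation 4: 16 live cells
00000000000
10010000000
01100000010
00000000001
00010010100
10010000100
00000000100
01100001000
00000000000

Cell (4,6) at generation 4: 1 -> alive

Answer: alive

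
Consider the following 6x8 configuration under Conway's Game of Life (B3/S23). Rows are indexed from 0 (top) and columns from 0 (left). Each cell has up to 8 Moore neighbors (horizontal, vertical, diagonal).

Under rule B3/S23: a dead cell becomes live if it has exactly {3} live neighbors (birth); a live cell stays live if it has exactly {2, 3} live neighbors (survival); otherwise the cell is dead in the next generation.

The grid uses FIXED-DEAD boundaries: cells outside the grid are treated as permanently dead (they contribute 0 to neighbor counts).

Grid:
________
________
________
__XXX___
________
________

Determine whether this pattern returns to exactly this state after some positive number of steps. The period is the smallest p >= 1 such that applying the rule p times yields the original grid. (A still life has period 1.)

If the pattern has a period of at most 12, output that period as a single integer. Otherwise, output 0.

Answer: 2

Derivation:
Simulating and comparing each generation to the original:
Gen 0 (original, given above): 3 live cells
Gen 1: 3 live cells, differs from original
Gen 2: 3 live cells, MATCHES original -> period = 2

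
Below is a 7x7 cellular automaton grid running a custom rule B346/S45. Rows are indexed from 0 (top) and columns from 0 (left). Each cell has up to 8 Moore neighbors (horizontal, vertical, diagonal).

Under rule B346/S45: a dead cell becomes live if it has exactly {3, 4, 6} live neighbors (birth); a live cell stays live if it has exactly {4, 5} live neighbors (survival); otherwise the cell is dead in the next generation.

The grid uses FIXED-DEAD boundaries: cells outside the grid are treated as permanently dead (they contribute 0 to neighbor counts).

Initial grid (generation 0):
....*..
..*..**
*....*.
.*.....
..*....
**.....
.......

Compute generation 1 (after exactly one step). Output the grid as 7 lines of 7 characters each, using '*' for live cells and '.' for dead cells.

Answer: .....*.
....*..
.*....*
.......
**.....
.......
.......

Derivation:
Simulating step by step:
Generation 0 (given above): 10 live cells
Generation 1: 6 live cells
(generation 1 grid is the final answer)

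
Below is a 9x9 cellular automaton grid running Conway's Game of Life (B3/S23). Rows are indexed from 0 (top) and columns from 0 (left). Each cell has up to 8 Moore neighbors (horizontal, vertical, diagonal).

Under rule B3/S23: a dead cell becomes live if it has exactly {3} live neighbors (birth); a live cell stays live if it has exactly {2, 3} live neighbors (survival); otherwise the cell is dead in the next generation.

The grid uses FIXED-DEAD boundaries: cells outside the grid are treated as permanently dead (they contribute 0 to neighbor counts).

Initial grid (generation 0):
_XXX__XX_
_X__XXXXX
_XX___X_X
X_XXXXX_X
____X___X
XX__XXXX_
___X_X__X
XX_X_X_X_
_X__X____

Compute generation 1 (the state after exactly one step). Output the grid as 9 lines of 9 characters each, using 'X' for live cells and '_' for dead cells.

Answer: _XXXX___X
X___X___X
X_______X
__X_X_X_X
X_X_____X
___X__XXX
___X____X
XX_X_XX__
XXX_X____

Derivation:
Simulating step by step:
Generation 0 (given above): 40 live cells
Generation 1: 32 live cells
(generation 1 grid is the final answer)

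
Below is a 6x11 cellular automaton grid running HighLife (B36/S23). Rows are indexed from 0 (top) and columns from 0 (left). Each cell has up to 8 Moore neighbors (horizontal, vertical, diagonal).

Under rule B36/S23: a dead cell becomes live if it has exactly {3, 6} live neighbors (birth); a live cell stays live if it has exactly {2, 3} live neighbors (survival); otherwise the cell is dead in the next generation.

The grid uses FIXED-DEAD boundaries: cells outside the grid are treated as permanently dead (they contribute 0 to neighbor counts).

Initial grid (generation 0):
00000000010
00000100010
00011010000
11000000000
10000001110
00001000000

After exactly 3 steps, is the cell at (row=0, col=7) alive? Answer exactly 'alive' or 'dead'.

Simulating step by step:
Generation 0 (given above): 13 live cells
Generation 1: 12 live cells
00000000000
00001100000
00001100000
11000001100
11000000100
00000000100
Generation 2: 13 live cells
00000000000
00001100000
00001110000
11000001100
11000000110
00000000000
Generation 3: 17 live cells
00000000000
00001010000
00001011000
11000111110
11000001110
00000000000

Cell (0,7) at generation 3: 0 -> dead

Answer: dead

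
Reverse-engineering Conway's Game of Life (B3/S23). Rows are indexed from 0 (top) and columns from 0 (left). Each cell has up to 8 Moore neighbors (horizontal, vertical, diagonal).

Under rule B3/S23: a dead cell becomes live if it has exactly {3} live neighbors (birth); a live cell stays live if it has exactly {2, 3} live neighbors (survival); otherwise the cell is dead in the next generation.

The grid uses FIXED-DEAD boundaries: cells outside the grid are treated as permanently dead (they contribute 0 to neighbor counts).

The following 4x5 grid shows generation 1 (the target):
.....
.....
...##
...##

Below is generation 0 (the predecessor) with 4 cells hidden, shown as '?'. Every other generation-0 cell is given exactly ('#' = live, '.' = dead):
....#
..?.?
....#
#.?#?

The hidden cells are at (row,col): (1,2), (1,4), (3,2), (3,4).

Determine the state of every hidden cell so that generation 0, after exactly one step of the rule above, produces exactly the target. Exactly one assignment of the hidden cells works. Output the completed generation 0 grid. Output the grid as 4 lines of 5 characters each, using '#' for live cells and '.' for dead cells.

Hidden generation-0 cells (in order): (1,2), (1,4), (3,2), (3,4).
A hidden cell only influences target cells in its own 3x3 neighborhood. Try each of the 2^4 = 16 assignments, step the completed generation 0 forward once under B3/S23, and compare with the target:
  (1,2)=. (1,4)=. (3,2)=. (3,4)=. -> step gives (2,3)='.' but target has '#' -> reject
  (1,2)=. (1,4)=. (3,2)=. (3,4)=# -> step reproduces the target at every cell -> ACCEPT
  (1,2)=. (1,4)=. (3,2)=# (3,4)=. -> step gives (2,4)='.' but target has '#' -> reject
  (1,2)=. (1,4)=. (3,2)=# (3,4)=# -> step gives (2,3)='.' but target has '#' -> reject
  (1,2)=. (1,4)=# (3,2)=. (3,4)=. -> step gives (1,3)='#' but target has '.' -> reject
  (1,2)=. (1,4)=# (3,2)=. (3,4)=# -> step gives (1,3)='#' but target has '.' -> reject
  (1,2)=. (1,4)=# (3,2)=# (3,4)=. -> step gives (1,3)='#' but target has '.' -> reject
  (1,2)=. (1,4)=# (3,2)=# (3,4)=# -> step gives (1,3)='#' but target has '.' -> reject
  (1,2)=# (1,4)=. (3,2)=. (3,4)=. -> step gives (1,3)='#' but target has '.' -> reject
  (1,2)=# (1,4)=. (3,2)=. (3,4)=# -> step gives (1,3)='#' but target has '.' -> reject
  (1,2)=# (1,4)=. (3,2)=# (3,4)=. -> step gives (1,3)='#' but target has '.' -> reject
  (1,2)=# (1,4)=. (3,2)=# (3,4)=# -> step gives (1,3)='#' but target has '.' -> reject
  (1,2)=# (1,4)=# (3,2)=. (3,4)=. -> step gives (0,3)='#' but target has '.' -> reject
  (1,2)=# (1,4)=# (3,2)=. (3,4)=# -> step gives (0,3)='#' but target has '.' -> reject
  (1,2)=# (1,4)=# (3,2)=# (3,4)=. -> step gives (0,3)='#' but target has '.' -> reject
  (1,2)=# (1,4)=# (3,2)=# (3,4)=# -> step gives (0,3)='#' but target has '.' -> reject
Unique solution: (1,2)=dead, (1,4)=dead, (3,2)=dead, (3,4)=live.
Check: live-neighbor counts of every cell in the completed generation 0:
00010
00022
11132
01122
Applying B3/S23 to generation 0 with these counts gives:
.....
.....
...##
...##
which matches the target exactly.

Answer: ....#
.....
....#
#..##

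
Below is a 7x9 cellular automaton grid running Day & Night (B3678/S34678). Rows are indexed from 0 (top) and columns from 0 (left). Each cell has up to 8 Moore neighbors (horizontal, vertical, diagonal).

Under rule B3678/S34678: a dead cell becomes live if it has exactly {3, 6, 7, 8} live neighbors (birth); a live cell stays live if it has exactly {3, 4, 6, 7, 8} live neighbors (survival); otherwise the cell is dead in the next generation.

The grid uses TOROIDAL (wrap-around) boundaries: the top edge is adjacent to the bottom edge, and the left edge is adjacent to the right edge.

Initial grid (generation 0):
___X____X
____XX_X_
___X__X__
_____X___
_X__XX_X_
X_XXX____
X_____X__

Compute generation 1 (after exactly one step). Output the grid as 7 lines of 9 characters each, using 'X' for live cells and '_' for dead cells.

Simulating step by step:
Generation 0 (given above): 18 live cells
Generation 1: 21 live cells
(generation 1 grid is the final answer)

Answer: ____XXXX_
___XX_X__
______X__
_____X___
__X_XXX__
___XX_X_X
_XX_X___X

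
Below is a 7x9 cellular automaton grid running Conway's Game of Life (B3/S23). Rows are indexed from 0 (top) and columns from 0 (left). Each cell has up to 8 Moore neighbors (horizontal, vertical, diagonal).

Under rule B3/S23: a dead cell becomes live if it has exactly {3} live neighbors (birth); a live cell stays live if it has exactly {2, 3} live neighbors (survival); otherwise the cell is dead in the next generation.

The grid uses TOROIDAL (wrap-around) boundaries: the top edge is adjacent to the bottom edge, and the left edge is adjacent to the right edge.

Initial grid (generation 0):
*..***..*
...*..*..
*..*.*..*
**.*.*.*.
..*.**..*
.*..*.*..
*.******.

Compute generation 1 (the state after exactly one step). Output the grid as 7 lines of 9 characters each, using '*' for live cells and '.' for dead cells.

Answer: **......*
..**..**.
**.*.*.**
.*.*.*.*.
..*....**
**......*
*.*....*.

Derivation:
Simulating step by step:
Generation 0 (given above): 30 live cells
Generation 1: 26 live cells
(generation 1 grid is the final answer)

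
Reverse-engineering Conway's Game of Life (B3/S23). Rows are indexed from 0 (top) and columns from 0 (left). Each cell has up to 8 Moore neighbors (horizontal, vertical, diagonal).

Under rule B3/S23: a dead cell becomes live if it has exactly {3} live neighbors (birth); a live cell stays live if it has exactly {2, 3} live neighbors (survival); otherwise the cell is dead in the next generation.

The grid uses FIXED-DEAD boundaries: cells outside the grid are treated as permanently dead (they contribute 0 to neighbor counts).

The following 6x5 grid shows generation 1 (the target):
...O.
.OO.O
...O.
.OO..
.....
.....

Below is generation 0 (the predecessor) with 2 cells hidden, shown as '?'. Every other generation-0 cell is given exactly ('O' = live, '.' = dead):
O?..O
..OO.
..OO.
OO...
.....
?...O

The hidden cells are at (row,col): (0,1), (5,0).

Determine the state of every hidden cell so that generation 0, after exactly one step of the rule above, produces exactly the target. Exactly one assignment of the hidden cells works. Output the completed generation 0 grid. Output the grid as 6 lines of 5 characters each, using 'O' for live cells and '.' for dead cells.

Hidden generation-0 cells (in order): (0,1), (5,0).
A hidden cell only influences target cells in its own 3x3 neighborhood. Try each of the 2^2 = 4 assignments, step the completed generation 0 forward once under B3/S23, and compare with the target:
  (0,1)=. (5,0)=. -> step reproduces the target at every cell -> ACCEPT
  (0,1)=. (5,0)=O -> step gives (4,0)='O' but target has '.' -> reject
  (0,1)=O (5,0)=. -> step gives (0,1)='O' but target has '.' -> reject
  (0,1)=O (5,0)=O -> step gives (0,1)='O' but target has '.' -> reject
Unique solution: (0,1)=dead, (5,0)=dead.
Check: live-neighbor counts of every cell in the completed generation 0:
02231
13343
24432
12321
22111
00010
Applying B3/S23 to generation 0 with these counts gives:
...O.
.OO.O
...O.
.OO..
.....
.....
which matches the target exactly.

Answer: O...O
..OO.
..OO.
OO...
.....
....O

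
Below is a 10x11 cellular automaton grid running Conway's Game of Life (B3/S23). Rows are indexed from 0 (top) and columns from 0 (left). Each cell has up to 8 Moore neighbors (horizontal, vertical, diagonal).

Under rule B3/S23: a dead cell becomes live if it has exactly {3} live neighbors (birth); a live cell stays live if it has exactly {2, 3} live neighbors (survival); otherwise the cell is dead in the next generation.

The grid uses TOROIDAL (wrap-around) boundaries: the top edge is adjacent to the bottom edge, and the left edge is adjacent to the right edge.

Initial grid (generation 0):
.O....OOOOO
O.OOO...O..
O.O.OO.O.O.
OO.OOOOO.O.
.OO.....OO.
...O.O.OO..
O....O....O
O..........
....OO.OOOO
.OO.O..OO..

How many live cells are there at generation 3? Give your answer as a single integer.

Answer: 26

Derivation:
Simulating step by step:
Generation 0 (given above): 48 live cells
Generation 1: 47 live cells
....OOO...O
O.O.O......
O......O.O.
O......O.O.
OO.......OO
OOO.O.OOO.O
O...O.O...O
O...OOO.O..
OO.OOOOO.OO
.OOOO......
Generation 2: 25 live cells
O..........
OO.OO.O....
O..........
.........O.
..O...O....
..OO..OOO..
....O...O..
........O..
.......OOOO
.O.....O.O.
Generation 3: 26 live cells
O.O.......O
OO........O
OO........O
...........
..OO..O.O..
..OO.OO.O..
...O....OO.
...........
.......O..O
O......O.O.
Population at generation 3: 26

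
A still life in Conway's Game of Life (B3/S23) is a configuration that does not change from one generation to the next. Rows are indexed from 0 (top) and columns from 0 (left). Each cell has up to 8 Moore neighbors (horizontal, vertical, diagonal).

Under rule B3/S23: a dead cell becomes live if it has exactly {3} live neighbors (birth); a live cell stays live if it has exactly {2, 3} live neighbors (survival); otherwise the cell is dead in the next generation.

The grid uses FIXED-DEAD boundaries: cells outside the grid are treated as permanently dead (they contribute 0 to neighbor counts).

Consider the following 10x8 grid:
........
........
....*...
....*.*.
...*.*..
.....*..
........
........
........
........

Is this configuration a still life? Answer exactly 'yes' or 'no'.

Answer: no

Derivation:
Compute generation 1 and compare to generation 0 (given above):
Generation 1:
........
........
.....*..
...**...
.....**.
....*...
........
........
........
........
Cell (2,4) differs: gen0=1 vs gen1=0 -> NOT a still life.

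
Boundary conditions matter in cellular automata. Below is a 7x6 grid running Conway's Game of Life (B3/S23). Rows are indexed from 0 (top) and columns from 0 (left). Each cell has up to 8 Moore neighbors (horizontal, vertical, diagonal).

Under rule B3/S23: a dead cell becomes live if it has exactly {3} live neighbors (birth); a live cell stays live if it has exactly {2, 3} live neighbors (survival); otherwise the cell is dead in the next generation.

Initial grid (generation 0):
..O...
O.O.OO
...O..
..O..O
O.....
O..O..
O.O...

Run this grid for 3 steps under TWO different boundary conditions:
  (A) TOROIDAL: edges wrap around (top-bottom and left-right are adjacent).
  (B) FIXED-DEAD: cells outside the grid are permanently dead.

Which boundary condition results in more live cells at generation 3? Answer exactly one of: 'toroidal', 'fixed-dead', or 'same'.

Under TOROIDAL boundary, generation 3:
.O....
......
O..O..
......
.....O
..O...
..O...
Population = 6

Under FIXED-DEAD boundary, generation 3:
......
OO..O.
OOOOO.
..O...
OO....
......
......
Population = 11

Comparison: toroidal=6, fixed-dead=11 -> fixed-dead

Answer: fixed-dead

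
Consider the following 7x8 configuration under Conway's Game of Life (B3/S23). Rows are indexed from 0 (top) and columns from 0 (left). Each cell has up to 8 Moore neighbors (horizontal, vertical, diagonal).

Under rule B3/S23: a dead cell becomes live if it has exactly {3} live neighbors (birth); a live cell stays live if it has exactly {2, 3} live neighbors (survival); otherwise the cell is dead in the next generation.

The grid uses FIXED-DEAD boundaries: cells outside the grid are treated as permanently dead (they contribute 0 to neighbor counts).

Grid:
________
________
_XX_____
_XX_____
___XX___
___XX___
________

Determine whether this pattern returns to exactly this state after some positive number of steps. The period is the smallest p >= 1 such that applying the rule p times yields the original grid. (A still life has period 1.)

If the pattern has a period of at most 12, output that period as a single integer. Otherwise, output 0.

Answer: 2

Derivation:
Simulating and comparing each generation to the original:
Gen 0 (original, given above): 8 live cells
Gen 1: 6 live cells, differs from original
Gen 2: 8 live cells, MATCHES original -> period = 2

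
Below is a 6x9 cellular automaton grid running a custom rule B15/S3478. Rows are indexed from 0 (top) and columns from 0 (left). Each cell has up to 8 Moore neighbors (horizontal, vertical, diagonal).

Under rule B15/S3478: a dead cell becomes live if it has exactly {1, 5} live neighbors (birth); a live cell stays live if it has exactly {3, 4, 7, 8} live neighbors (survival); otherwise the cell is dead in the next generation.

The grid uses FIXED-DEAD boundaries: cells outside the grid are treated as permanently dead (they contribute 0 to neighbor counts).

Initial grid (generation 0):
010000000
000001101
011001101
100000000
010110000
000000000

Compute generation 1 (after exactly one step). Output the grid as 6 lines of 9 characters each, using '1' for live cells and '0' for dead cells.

Answer: 101010001
000101100
000101100
000000001
000001000
110001000

Derivation:
Simulating step by step:
Generation 0 (given above): 13 live cells
Generation 1: 15 live cells
(generation 1 grid is the final answer)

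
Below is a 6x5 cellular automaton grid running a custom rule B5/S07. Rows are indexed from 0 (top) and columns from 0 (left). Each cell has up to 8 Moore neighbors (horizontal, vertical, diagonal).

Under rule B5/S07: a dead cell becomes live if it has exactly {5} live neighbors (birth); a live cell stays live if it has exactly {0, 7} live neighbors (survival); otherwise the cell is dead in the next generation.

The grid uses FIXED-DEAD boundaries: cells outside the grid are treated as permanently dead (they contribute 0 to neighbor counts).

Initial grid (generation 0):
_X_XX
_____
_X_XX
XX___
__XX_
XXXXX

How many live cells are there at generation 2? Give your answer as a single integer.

Answer: 2

Derivation:
Simulating step by step:
Generation 0 (given above): 15 live cells
Generation 1: 2 live cells
_X___
_____
_____
__X__
_____
_____
Generation 2: 2 live cells
_X___
_____
_____
__X__
_____
_____
Population at generation 2: 2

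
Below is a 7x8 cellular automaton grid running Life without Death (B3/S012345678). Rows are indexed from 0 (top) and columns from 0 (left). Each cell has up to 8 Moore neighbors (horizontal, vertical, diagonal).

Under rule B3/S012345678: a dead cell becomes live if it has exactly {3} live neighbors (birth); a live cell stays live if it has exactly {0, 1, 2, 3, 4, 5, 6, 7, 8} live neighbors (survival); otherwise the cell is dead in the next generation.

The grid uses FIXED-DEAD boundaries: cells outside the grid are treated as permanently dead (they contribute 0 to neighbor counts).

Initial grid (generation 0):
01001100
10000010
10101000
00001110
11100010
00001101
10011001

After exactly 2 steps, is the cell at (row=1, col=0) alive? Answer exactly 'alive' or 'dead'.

Answer: alive

Derivation:
Simulating step by step:
Generation 0 (given above): 22 live cells
Generation 1: 35 live cells
01001100
10011010
11111010
10101110
11110011
10101101
10011111
Generation 2: 38 live cells
01011100
10011010
11111011
10101110
11110011
10101101
11011111

Cell (1,0) at generation 2: 1 -> alive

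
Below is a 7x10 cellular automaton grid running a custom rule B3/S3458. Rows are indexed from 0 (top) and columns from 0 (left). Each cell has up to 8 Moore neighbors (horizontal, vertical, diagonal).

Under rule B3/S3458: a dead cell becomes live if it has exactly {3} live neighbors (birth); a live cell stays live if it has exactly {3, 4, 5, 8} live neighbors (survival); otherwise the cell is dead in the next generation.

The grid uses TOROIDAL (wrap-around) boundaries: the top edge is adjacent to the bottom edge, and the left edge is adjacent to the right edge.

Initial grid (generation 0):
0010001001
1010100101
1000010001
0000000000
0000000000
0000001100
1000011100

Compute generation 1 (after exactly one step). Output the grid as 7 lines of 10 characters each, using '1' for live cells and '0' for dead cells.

Answer: 0001001001
1001011001
1100000011
0000000000
0000000000
0000011100
0000011110

Derivation:
Simulating step by step:
Generation 0 (given above): 17 live cells
Generation 1: 19 live cells
(generation 1 grid is the final answer)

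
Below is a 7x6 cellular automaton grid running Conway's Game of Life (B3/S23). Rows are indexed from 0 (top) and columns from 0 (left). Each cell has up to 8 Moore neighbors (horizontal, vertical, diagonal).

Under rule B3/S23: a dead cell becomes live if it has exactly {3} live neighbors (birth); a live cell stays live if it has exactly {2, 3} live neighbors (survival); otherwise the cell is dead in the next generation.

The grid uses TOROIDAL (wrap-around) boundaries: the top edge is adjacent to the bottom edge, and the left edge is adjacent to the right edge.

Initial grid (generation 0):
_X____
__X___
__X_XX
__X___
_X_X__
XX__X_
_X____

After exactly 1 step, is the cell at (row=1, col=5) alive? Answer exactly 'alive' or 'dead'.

Answer: dead

Derivation:
Simulating step by step:
Generation 0 (given above): 12 live cells
Generation 1: 17 live cells
_XX___
_XXX__
_XX___
_XX_X_
XX_X__
XX____
_XX___

Cell (1,5) at generation 1: 0 -> dead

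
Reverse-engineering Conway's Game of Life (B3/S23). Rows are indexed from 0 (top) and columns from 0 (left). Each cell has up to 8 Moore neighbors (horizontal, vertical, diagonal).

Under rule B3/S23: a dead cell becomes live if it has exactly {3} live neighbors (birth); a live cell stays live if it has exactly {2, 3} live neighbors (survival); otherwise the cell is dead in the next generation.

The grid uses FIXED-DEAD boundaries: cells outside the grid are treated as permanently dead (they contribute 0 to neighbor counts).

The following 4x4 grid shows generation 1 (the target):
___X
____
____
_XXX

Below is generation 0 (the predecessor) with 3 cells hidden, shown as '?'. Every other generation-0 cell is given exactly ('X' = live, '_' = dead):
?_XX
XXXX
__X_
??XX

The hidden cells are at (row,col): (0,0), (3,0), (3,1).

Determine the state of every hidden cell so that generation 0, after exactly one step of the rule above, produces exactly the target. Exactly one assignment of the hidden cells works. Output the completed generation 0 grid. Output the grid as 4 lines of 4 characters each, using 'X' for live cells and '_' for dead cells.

Hidden generation-0 cells (in order): (0,0), (3,0), (3,1).
A hidden cell only influences target cells in its own 3x3 neighborhood. Try each of the 2^3 = 8 assignments, step the completed generation 0 forward once under B3/S23, and compare with the target:
  (0,0)=_ (3,0)=_ (3,1)=_ -> step gives (3,1)='_' but target has 'X' -> reject
  (0,0)=_ (3,0)=_ (3,1)=X -> step gives (2,0)='X' but target has '_' -> reject
  (0,0)=_ (3,0)=X (3,1)=_ -> step gives (2,0)='X' but target has '_' -> reject
  (0,0)=_ (3,0)=X (3,1)=X -> step reproduces the target at every cell -> ACCEPT
  (0,0)=X (3,0)=_ (3,1)=_ -> step gives (0,0)='X' but target has '_' -> reject
  (0,0)=X (3,0)=_ (3,1)=X -> step gives (0,0)='X' but target has '_' -> reject
  (0,0)=X (3,0)=X (3,1)=_ -> step gives (0,0)='X' but target has '_' -> reject
  (0,0)=X (3,0)=X (3,1)=X -> step gives (0,0)='X' but target has '_' -> reject
Unique solution: (0,0)=dead, (3,0)=live, (3,1)=live.
Check: live-neighbor counts of every cell in the completed generation 0:
2443
1454
4765
1332
Applying B3/S23 to generation 0 with these counts gives:
___X
____
____
_XXX
which matches the target exactly.

Answer: __XX
XXXX
__X_
XXXX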